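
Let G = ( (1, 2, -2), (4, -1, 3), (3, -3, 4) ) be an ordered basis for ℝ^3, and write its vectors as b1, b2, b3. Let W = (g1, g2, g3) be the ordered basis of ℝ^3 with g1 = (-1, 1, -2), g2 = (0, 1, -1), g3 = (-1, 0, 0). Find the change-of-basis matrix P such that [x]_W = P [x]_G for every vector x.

[[0, -2, -1], [2, 1, -2], [-1, -2, -2]]

Let M have columns bj and N have columns gj. Then for every x, N [x]_W = x = M [x]_G, so P = N^(-1) M.
Since det N = -1, N^(-1) has integer entries; multiplying gives P = [[0, -2, -1], [2, 1, -2], [-1, -2, -2]].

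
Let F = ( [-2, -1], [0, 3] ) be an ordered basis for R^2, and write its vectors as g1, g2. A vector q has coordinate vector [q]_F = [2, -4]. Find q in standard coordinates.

[-4, -14]

The coordinates say q = 2g1 - 4g2; adding the scaled basis vectors gives [-4, -14].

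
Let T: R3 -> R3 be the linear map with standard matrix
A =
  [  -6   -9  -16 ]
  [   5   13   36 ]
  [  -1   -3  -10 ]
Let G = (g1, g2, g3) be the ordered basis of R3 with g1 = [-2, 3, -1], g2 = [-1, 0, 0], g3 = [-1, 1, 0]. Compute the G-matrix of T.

[[-3, -1, 2], [3, -2, -3], [2, -2, 2]]

Let P have columns g1, ..., g3. Then [T]_G = P^(-1) A P.
Here det P = 1, so P^(-1) is integer; computing A P first and then P^(-1)(A P) gives [[-3, -1, 2], [3, -2, -3], [2, -2, 2]].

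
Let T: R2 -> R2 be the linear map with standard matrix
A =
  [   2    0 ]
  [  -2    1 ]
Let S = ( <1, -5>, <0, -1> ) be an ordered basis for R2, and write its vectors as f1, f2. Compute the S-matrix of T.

With P the matrix whose columns are f1, f2, [T]_S = P^(-1) A P.
Column by column: T(f1) = A f1 = <2, -7>; its S-coordinates <2, -3> give column 1.
Continuing for each basis vector yields [T]_S = [[2, 0], [-3, 1]].

[[2, 0], [-3, 1]]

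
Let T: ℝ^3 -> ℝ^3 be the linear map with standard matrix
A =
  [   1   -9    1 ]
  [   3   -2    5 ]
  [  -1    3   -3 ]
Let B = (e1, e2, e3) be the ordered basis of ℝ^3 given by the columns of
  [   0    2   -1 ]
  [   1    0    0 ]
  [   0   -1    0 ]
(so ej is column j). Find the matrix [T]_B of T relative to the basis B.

[[-2, 1, -3], [-3, -1, -1], [3, -3, -1]]

With P the matrix whose columns are e1, ..., e3, [T]_B = P^(-1) A P.
Column by column: T(e1) = A e1 = (-9, -2, 3); its B-coordinates (-2, -3, 3) give column 1.
Continuing for each basis vector yields [T]_B = [[-2, 1, -3], [-3, -1, -1], [3, -3, -1]].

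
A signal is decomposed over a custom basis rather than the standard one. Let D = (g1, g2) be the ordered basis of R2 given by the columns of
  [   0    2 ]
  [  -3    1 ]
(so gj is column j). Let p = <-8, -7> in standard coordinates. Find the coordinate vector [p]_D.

<1, -4>

Write p = c_1 g1 + c_2 g2 and solve for the c_i.
System: 0c_1 + 2c_2 = -8, -3c_1 + c_2 = -7; solving gives c_1 = 1, c_2 = -4.
Check: g1 - 4g2 = <-8, -7>.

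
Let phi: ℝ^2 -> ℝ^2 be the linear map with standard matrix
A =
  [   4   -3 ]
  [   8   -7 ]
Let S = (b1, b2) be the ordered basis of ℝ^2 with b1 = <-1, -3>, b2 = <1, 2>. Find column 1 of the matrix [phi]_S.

<-3, 2>

Compute phi(b1) = A b1 = <5, 13> in standard coordinates.
Then write this in S-coordinates: solve for y in y_1 b1 + y_2 b2 = <5, 13>.
This gives y = <-3, 2>, which is column 1 of [phi]_S.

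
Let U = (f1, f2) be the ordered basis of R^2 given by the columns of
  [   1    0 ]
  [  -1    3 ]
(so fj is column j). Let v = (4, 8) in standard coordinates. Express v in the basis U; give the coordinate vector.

(4, 4)

We seek scalars with c_1 f1 + c_2 f2 = v; equivalently solve M c = v where the columns of M are f1, f2.
System: c_1 + 0c_2 = 4, -c_1 + 3c_2 = 8; solving gives c_1 = 4, c_2 = 4.
Check: 4f1 + 4f2 = (4, 8).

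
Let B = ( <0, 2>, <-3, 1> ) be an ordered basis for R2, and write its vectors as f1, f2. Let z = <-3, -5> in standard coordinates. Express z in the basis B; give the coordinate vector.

[z]_B is the unique c with M c = z, where M has columns f1, f2.
System: 0c_1 - 3c_2 = -3, 2c_1 + c_2 = -5; solving gives c_1 = -3, c_2 = 1.
Check: -3f1 + f2 = <-3, -5>.

<-3, 1>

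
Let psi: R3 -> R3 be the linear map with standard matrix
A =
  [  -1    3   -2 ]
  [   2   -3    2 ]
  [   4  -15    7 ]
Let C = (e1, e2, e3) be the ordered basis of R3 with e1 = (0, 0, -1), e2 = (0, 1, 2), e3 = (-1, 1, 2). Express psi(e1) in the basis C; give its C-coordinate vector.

Compute psi(e1) = A e1 = (2, -2, -7) in standard coordinates.
Then write this in C-coordinates: solve for y in y_1 e1 + ... + y_3 e3 = (2, -2, -7).
This gives y = (3, 0, -2), which is column 1 of [psi]_C.

(3, 0, -2)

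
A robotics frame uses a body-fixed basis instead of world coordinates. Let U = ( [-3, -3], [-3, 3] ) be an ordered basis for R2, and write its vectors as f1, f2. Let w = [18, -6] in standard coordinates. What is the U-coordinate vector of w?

[-2, -4]

Write w = c_1 f1 + c_2 f2 and solve for the c_i.
System: -3c_1 - 3c_2 = 18, -3c_1 + 3c_2 = -6; solving gives c_1 = -2, c_2 = -4.
Check: -2f1 - 4f2 = [18, -6].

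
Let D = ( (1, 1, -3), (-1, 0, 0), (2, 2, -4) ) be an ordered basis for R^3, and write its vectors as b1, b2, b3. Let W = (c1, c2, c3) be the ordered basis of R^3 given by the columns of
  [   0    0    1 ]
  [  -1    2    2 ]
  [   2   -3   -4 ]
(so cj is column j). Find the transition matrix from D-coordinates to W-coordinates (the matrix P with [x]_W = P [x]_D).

Column j of P is [bj]_W, since P maps D-coordinates to W-coordinates.
Expressing b1 in W: b1 = -c1 - c2 + c3, so column 1 of P is (-1, -1, 1).
Doing the same for each bj gives P = [[-1, -2, 2], [-1, 0, 0], [1, -1, 2]].

[[-1, -2, 2], [-1, 0, 0], [1, -1, 2]]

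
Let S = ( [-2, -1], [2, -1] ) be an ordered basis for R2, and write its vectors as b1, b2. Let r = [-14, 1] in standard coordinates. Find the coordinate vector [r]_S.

We seek scalars with c_1 b1 + c_2 b2 = r; equivalently solve M c = r where the columns of M are b1, b2.
System: -2c_1 + 2c_2 = -14, -c_1 - c_2 = 1; solving gives c_1 = 3, c_2 = -4.
Check: 3b1 - 4b2 = [-14, 1].

[3, -4]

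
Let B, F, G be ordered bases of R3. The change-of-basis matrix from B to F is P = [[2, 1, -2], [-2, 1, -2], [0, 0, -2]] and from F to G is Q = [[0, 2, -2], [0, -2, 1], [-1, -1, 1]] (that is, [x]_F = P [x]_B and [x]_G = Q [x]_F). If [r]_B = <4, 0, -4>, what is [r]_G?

<-16, 8, -8>

Apply P to get F-coordinates <16, 0, 8>, then Q to get G-coordinates.
The result is [r]_G = <-16, 8, -8>.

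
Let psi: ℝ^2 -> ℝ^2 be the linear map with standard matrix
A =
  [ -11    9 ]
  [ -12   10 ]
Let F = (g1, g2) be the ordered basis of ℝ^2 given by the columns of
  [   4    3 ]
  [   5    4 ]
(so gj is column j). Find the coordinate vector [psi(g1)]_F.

Column 1 of [psi]_F is the F-coordinate vector of psi(g1).
In standard coordinates psi(g1) = A g1 = <1, 2>.
Converting to F: <1, 2> = -2g1 + 3g2, so the coordinate vector is <-2, 3>.

<-2, 3>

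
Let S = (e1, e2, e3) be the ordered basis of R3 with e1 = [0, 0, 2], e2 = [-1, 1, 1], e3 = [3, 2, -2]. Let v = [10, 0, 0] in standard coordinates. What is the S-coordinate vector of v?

Write v = c_1 e1 + ... + c_3 e3 and solve for the c_i.
Row-reducing the augmented matrix [M | v] gives c = (4, -4, 2).
Check: 4e1 - 4e2 + 2e3 = [10, 0, 0].

[4, -4, 2]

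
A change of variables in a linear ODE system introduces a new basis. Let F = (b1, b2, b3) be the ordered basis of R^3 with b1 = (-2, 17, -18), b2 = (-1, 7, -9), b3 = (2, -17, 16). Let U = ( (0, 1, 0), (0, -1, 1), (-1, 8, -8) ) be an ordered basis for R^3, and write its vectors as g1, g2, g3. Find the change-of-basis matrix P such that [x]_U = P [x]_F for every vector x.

[[-1, -2, -1], [-2, -1, 0], [2, 1, -2]]

Column j of P is [bj]_U, since P maps F-coordinates to U-coordinates.
Expressing b1 in U: b1 = -g1 - 2g2 + 2g3, so column 1 of P is (-1, -2, 2).
Doing the same for each bj gives P = [[-1, -2, -1], [-2, -1, 0], [2, 1, -2]].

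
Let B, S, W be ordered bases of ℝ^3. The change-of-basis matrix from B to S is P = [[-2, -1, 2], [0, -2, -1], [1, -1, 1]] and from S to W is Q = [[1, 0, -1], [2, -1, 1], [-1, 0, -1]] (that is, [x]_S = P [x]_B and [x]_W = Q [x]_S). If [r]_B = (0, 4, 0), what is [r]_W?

(0, -4, 8)

Composing the changes, [r]_W = Q P [r]_B.
Q P = [[-3, 0, 1], [-3, -1, 6], [1, 2, -3]]; applying this to (0, 4, 0) gives (0, -4, 8).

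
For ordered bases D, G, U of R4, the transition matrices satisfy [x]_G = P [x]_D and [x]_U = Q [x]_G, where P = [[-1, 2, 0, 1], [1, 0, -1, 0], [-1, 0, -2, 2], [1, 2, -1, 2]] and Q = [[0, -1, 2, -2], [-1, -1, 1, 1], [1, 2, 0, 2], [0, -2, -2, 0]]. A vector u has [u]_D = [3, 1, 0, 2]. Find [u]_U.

[-19, 6, 25, -8]

Composing the changes, [u]_U = Q P [u]_D.
Q P = [[-5, -4, -1, 0], [0, 0, -2, 3], [3, 6, -4, 5], [0, 0, 6, -4]]; applying this to [3, 1, 0, 2] gives [-19, 6, 25, -8].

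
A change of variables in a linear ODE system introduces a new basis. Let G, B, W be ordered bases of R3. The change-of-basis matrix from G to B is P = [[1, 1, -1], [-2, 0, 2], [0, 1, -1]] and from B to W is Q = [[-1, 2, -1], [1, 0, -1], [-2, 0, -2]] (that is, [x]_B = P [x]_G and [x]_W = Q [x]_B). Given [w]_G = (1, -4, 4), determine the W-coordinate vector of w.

(27, 1, 30)

Composing the changes, [w]_W = Q P [w]_G.
Q P = [[-5, -2, 6], [1, 0, 0], [-2, -4, 4]]; applying this to (1, -4, 4) gives (27, 1, 30).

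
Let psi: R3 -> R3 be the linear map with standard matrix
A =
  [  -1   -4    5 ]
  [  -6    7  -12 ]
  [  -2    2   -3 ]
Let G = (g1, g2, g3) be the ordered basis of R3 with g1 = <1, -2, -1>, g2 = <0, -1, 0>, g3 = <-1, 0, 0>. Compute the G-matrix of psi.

The j-th column of [psi]_G is [psi(gj)]_G.
psi(g1) = A g1 = <2, -8, -3> = 3g1 + 2g2 + g3, so column 1 is <3, 2, 1>.
Repeating for g2, g3 and assembling the columns gives [[3, 2, -2], [2, 3, -2], [1, -2, -3]].

[[3, 2, -2], [2, 3, -2], [1, -2, -3]]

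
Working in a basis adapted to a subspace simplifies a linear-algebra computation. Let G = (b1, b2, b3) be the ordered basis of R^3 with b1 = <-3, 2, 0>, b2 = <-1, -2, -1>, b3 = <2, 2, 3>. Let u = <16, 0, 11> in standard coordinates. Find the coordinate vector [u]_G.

We seek scalars with c_1 b1 + ... + c_3 b3 = u; equivalently solve M c = u where the columns of M are b1, ..., b3.
Gaussian elimination on [M | u] yields c = (-3, 1, 4).
Check: -3b1 + b2 + 4b3 = <16, 0, 11>.

<-3, 1, 4>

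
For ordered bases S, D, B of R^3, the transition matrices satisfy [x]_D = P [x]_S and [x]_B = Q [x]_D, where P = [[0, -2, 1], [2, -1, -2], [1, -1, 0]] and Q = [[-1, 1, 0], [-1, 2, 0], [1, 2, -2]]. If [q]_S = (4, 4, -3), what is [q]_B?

(21, 31, 9)

First [q]_D = P [q]_S = (-11, 10, 0).
Then [q]_B = Q [q]_D = (21, 31, 9).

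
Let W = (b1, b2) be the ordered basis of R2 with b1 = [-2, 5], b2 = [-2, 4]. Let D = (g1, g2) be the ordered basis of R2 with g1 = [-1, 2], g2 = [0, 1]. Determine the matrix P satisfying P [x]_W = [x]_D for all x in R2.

[[2, 2], [1, 0]]

Let M have columns bj and N have columns gj. Then for every x, N [x]_D = x = M [x]_W, so P = N^(-1) M.
Since det N = -1, N^(-1) has integer entries; multiplying gives P = [[2, 2], [1, 0]].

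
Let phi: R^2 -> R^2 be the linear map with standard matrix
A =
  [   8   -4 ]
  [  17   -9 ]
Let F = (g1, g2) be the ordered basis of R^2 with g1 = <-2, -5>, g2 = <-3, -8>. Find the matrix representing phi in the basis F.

[[1, -1], [-2, -2]]

With P the matrix whose columns are g1, g2, [phi]_F = P^(-1) A P.
Column by column: phi(g1) = A g1 = <4, 11>; its F-coordinates <1, -2> give column 1.
Continuing for each basis vector yields [phi]_F = [[1, -1], [-2, -2]].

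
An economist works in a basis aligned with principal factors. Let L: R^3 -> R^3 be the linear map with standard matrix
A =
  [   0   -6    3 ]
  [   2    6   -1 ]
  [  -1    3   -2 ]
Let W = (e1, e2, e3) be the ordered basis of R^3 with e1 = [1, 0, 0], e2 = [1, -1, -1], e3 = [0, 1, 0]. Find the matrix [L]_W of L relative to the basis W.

Let P have columns e1, ..., e3. Then [L]_W = P^(-1) A P.
Here det P = 1, so P^(-1) is integer; computing A P first and then P^(-1)(A P) gives [[-1, 1, -3], [1, 2, -3], [3, -1, 3]].

[[-1, 1, -3], [1, 2, -3], [3, -1, 3]]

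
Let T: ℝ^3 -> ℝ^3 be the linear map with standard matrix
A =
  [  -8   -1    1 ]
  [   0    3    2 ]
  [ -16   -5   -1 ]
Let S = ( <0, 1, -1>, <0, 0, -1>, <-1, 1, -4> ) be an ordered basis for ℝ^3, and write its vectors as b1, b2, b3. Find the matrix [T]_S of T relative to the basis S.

The j-th column of [T]_S is [T(bj)]_S.
T(b1) = A b1 = <-2, 1, -4> = -b1 - 3b2 + 2b3, so column 1 is <-1, -3, 2>.
Repeating for b2, b3 and assembling the columns gives [[-1, -3, -2], [-3, -2, -1], [2, 1, -3]].

[[-1, -3, -2], [-3, -2, -1], [2, 1, -3]]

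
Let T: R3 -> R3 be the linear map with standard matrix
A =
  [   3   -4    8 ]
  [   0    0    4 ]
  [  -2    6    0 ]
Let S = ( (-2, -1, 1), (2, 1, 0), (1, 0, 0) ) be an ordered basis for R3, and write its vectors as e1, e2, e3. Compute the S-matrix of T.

[[-2, 2, -2], [2, 2, -2], [-2, 2, 3]]

With P the matrix whose columns are e1, ..., e3, [T]_S = P^(-1) A P.
Column by column: T(e1) = A e1 = (6, 4, -2); its S-coordinates (-2, 2, -2) give column 1.
Continuing for each basis vector yields [T]_S = [[-2, 2, -2], [2, 2, -2], [-2, 2, 3]].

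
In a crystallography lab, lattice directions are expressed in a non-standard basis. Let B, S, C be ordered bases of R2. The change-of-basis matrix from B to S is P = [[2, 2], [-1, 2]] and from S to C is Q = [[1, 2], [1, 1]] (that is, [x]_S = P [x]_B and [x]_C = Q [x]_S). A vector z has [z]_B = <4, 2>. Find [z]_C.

Apply P to get S-coordinates <12, 0>, then Q to get C-coordinates.
The result is [z]_C = <12, 12>.

<12, 12>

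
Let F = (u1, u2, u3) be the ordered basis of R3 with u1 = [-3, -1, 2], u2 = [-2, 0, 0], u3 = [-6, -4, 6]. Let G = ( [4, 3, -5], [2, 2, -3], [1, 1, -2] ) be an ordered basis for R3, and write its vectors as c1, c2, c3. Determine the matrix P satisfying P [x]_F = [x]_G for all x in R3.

[[-2, -2, -2], [2, 2, 0], [1, 2, 2]]

Let M have columns uj and N have columns cj. Then for every x, N [x]_G = x = M [x]_F, so P = N^(-1) M.
Since det N = -1, N^(-1) has integer entries; multiplying gives P = [[-2, -2, -2], [2, 2, 0], [1, 2, 2]].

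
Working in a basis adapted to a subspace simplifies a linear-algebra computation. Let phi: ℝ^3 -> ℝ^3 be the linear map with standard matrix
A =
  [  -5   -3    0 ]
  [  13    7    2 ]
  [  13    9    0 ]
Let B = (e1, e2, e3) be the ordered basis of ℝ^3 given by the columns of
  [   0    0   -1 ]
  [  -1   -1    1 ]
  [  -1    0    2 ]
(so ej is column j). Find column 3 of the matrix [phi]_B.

[0, 0, -2]

Column 3 of [phi]_B is the B-coordinate vector of phi(e3).
In standard coordinates phi(e3) = A e3 = [2, -2, -4].
Converting to B: [2, -2, -4] = 0·e1 + 0·e2 - 2e3, so the coordinate vector is [0, 0, -2].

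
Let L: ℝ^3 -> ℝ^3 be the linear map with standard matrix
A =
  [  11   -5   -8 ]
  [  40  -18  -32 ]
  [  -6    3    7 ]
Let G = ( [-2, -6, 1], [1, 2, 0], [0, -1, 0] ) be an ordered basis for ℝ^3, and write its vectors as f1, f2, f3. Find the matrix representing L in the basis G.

[[1, 0, -3], [2, 1, -1], [2, -2, -2]]

Let P have columns f1, ..., f3. Then [L]_G = P^(-1) A P.
Here det P = -1, so P^(-1) is integer; computing A P first and then P^(-1)(A P) gives [[1, 0, -3], [2, 1, -1], [2, -2, -2]].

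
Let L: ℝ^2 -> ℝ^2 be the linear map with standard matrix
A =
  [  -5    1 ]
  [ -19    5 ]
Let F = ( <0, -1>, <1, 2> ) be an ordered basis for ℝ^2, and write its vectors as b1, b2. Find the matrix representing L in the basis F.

The j-th column of [L]_F is [L(bj)]_F.
L(b1) = A b1 = <-1, -5> = 3b1 - b2, so column 1 is <3, -1>.
Repeating for b2 and assembling the columns gives [[3, 3], [-1, -3]].

[[3, 3], [-1, -3]]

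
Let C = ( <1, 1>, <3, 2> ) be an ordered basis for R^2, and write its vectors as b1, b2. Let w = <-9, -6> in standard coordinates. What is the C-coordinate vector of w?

We seek scalars with c_1 b1 + c_2 b2 = w; equivalently solve M c = w where the columns of M are b1, b2.
System: c_1 + 3c_2 = -9, c_1 + 2c_2 = -6; solving gives c_1 = 0, c_2 = -3.
Check: 0·b1 - 3b2 = <-9, -6>.

<0, -3>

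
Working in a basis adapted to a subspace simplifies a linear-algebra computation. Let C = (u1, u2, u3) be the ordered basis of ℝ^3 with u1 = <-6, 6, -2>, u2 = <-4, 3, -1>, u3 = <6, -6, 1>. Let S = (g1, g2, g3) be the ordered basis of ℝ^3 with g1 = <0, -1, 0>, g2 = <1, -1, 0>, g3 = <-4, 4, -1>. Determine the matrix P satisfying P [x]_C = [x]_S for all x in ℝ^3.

Let M have columns uj and N have columns gj. Then for every x, N [x]_S = x = M [x]_C, so P = N^(-1) M.
Since det N = -1, N^(-1) has integer entries; multiplying gives P = [[0, 1, 0], [2, 0, 2], [2, 1, -1]].

[[0, 1, 0], [2, 0, 2], [2, 1, -1]]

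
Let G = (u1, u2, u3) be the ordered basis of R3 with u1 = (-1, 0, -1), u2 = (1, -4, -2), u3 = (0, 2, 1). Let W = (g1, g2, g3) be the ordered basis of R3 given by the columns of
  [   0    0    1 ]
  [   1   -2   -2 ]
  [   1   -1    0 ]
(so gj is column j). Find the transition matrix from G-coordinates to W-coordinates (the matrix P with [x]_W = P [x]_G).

[[0, -2, 0], [1, 0, -1], [-1, 1, 0]]

Column j of P is [uj]_W, since P maps G-coordinates to W-coordinates.
Expressing u1 in W: u1 = 0·g1 + g2 - g3, so column 1 of P is (0, 1, -1).
Doing the same for each uj gives P = [[0, -2, 0], [1, 0, -1], [-1, 1, 0]].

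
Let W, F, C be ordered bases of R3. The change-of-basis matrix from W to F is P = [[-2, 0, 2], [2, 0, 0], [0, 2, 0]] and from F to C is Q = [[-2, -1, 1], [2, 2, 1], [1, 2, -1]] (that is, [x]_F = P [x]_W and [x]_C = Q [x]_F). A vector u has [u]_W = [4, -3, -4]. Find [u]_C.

[18, -22, 6]

First [u]_F = P [u]_W = [-16, 8, -6].
Then [u]_C = Q [u]_F = [18, -22, 6].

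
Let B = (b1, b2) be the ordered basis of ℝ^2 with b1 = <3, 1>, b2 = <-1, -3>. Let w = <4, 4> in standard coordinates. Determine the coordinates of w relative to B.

We seek scalars with c_1 b1 + c_2 b2 = w; equivalently solve M c = w where the columns of M are b1, b2.
System: 3c_1 - c_2 = 4, c_1 - 3c_2 = 4; solving gives c_1 = 1, c_2 = -1.
Check: b1 - b2 = <4, 4>.

<1, -1>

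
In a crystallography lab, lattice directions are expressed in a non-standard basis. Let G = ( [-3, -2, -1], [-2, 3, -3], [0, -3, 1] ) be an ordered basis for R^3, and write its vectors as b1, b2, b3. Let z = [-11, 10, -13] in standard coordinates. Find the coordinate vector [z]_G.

[z]_G is the unique c with M c = z, where M has columns b1, ..., b3.
Row-reducing the augmented matrix [M | z] gives c = (1, 4, 0).
Check: b1 + 4b2 + 0·b3 = [-11, 10, -13].

[1, 4, 0]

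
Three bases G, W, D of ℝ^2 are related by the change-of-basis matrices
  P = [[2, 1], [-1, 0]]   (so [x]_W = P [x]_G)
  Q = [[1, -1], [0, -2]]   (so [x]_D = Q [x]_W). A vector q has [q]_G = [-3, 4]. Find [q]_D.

First [q]_W = P [q]_G = [-2, 3].
Then [q]_D = Q [q]_W = [-5, -6].

[-5, -6]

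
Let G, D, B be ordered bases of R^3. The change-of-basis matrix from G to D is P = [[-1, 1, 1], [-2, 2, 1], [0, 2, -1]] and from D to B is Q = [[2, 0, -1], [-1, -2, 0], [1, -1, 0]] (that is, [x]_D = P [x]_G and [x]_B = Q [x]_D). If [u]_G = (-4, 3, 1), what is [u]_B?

(11, -38, -7)

Composing the changes, [u]_B = Q P [u]_G.
Q P = [[-2, 0, 3], [5, -5, -3], [1, -1, 0]]; applying this to (-4, 3, 1) gives (11, -38, -7).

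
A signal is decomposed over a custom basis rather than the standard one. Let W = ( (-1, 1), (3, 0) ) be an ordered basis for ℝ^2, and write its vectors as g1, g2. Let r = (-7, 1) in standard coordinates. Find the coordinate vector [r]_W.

(1, -2)

We seek scalars with c_1 g1 + c_2 g2 = r; equivalently solve M c = r where the columns of M are g1, g2.
System: -c_1 + 3c_2 = -7, c_1 + 0c_2 = 1; solving gives c_1 = 1, c_2 = -2.
Check: g1 - 2g2 = (-7, 1).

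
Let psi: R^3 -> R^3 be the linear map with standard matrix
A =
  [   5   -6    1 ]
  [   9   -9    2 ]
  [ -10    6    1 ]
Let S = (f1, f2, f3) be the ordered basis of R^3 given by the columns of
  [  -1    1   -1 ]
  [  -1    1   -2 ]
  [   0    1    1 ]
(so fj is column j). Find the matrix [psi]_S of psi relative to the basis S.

With P the matrix whose columns are f1, ..., f3, [psi]_S = P^(-1) A P.
Column by column: psi(f1) = A f1 = [1, 0, 4]; its S-coordinates [1, 3, 1] give column 1.
Continuing for each basis vector yields [psi]_S = [[1, 1, -3], [3, -1, 2], [1, -2, -3]].

[[1, 1, -3], [3, -1, 2], [1, -2, -3]]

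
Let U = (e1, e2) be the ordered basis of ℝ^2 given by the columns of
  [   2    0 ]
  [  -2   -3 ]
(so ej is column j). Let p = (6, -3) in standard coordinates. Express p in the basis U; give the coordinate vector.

(3, -1)

We seek scalars with c_1 e1 + c_2 e2 = p; equivalently solve M c = p where the columns of M are e1, e2.
System: 2c_1 + 0c_2 = 6, -2c_1 - 3c_2 = -3; solving gives c_1 = 3, c_2 = -1.
Check: 3e1 - e2 = (6, -3).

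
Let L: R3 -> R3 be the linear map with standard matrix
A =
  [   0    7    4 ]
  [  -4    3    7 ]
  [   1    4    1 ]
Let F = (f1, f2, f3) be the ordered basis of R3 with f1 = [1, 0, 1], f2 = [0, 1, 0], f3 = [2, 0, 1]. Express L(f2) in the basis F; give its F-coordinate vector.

[1, 3, 3]

Compute L(f2) = A f2 = [7, 3, 4] in standard coordinates.
Then write this in F-coordinates: solve for y in y_1 f1 + ... + y_3 f3 = [7, 3, 4].
This gives y = [1, 3, 3], which is column 2 of [L]_F.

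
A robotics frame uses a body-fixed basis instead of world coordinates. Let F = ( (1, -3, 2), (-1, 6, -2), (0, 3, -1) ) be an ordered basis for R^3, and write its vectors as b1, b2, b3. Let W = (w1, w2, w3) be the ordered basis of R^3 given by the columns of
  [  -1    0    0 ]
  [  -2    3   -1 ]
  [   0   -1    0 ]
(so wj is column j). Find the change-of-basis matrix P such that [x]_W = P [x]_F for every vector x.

Let M have columns bj and N have columns wj. Then for every x, N [x]_W = x = M [x]_F, so P = N^(-1) M.
Since det N = 1, N^(-1) has integer entries; multiplying gives P = [[-1, 1, 0], [-2, 2, 1], [-1, -2, 0]].

[[-1, 1, 0], [-2, 2, 1], [-1, -2, 0]]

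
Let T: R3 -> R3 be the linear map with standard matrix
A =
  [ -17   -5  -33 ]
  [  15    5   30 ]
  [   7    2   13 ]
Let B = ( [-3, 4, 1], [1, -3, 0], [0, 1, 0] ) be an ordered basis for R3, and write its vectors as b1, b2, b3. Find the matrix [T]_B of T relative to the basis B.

The j-th column of [T]_B is [T(bj)]_B.
T(b1) = A b1 = [-2, 5, 0] = 0·b1 - 2b2 - b3, so column 1 is [0, -2, -1].
Repeating for b2, b3 and assembling the columns gives [[0, 1, 2], [-2, 1, 1], [-1, -1, 0]].

[[0, 1, 2], [-2, 1, 1], [-1, -1, 0]]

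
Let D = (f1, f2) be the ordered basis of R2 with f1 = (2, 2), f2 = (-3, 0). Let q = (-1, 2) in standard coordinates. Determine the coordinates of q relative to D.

(1, 1)

Write q = c_1 f1 + c_2 f2 and solve for the c_i.
System: 2c_1 - 3c_2 = -1, 2c_1 + 0c_2 = 2; solving gives c_1 = 1, c_2 = 1.
Check: f1 + f2 = (-1, 2).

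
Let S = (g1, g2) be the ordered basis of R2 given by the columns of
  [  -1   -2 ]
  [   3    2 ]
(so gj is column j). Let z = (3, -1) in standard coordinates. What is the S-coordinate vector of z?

(1, -2)

We seek scalars with c_1 g1 + c_2 g2 = z; equivalently solve M c = z where the columns of M are g1, g2.
System: -c_1 - 2c_2 = 3, 3c_1 + 2c_2 = -1; solving gives c_1 = 1, c_2 = -2.
Check: g1 - 2g2 = (3, -1).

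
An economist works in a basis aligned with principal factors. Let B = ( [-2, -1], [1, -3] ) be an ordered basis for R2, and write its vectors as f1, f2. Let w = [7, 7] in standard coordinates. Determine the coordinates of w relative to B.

[w]_B is the unique c with M c = w, where M has columns f1, f2.
System: -2c_1 + c_2 = 7, -c_1 - 3c_2 = 7; solving gives c_1 = -4, c_2 = -1.
Check: -4f1 - f2 = [7, 7].

[-4, -1]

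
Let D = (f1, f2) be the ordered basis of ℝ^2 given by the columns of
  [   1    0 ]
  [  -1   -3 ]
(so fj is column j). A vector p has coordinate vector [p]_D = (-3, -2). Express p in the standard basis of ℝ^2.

(-3, 9)

p = M [p]_D, where M has columns f1, f2.
Carrying out the matrix-vector product, p = (-3, 9).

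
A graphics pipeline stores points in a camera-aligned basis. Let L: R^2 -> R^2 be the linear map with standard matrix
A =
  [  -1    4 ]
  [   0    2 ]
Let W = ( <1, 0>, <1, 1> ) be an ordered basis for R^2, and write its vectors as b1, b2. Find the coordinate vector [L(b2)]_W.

<1, 2>

Compute L(b2) = A b2 = <3, 2> in standard coordinates.
Then write this in W-coordinates: solve for y in y_1 b1 + y_2 b2 = <3, 2>.
This gives y = <1, 2>, which is column 2 of [L]_W.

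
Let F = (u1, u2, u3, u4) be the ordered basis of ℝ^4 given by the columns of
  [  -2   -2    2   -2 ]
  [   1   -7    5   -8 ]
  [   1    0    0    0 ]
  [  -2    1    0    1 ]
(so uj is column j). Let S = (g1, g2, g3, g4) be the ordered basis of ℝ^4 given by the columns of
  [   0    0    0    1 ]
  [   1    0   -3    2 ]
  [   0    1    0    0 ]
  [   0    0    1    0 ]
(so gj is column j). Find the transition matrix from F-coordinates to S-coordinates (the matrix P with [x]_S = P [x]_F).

Let M have columns uj and N have columns gj. Then for every x, N [x]_S = x = M [x]_F, so P = N^(-1) M.
Since det N = -1, N^(-1) has integer entries; multiplying gives P = [[-1, 0, 1, -1], [1, 0, 0, 0], [-2, 1, 0, 1], [-2, -2, 2, -2]].

[[-1, 0, 1, -1], [1, 0, 0, 0], [-2, 1, 0, 1], [-2, -2, 2, -2]]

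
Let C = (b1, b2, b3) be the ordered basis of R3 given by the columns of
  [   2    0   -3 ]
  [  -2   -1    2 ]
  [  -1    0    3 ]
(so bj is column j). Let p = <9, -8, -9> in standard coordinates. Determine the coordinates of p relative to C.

We seek scalars with c_1 b1 + ... + c_3 b3 = p; equivalently solve M c = p where the columns of M are b1, ..., b3.
Gaussian elimination on [M | p] yields c = (0, 2, -3).
Check: 0·b1 + 2b2 - 3b3 = <9, -8, -9>.

<0, 2, -3>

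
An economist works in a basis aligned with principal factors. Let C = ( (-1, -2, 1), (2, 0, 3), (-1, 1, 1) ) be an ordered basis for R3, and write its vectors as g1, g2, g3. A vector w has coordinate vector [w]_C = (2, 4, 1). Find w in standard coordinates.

(5, -3, 15)

w = M [w]_C, where M has columns g1, ..., g3.
Carrying out the matrix-vector product, w = (5, -3, 15).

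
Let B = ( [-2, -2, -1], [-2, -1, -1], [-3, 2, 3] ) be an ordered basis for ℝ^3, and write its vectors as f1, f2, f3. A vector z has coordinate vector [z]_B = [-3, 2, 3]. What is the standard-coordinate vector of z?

z = M [z]_B, where M has columns f1, ..., f3.
Carrying out the matrix-vector product, z = [-7, 10, 10].

[-7, 10, 10]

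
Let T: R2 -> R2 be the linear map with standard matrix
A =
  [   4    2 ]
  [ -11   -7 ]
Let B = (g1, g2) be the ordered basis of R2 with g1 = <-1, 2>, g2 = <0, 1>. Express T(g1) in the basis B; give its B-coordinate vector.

<0, -3>

Column 1 of [T]_B is the B-coordinate vector of T(g1).
In standard coordinates T(g1) = A g1 = <0, -3>.
Converting to B: <0, -3> = 0·g1 - 3g2, so the coordinate vector is <0, -3>.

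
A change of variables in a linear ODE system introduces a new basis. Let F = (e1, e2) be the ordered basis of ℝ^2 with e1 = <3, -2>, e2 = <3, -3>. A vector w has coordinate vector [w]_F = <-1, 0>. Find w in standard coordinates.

By definition w = -e1 + 0·e2.
Summing componentwise gives <-3, 2>.

<-3, 2>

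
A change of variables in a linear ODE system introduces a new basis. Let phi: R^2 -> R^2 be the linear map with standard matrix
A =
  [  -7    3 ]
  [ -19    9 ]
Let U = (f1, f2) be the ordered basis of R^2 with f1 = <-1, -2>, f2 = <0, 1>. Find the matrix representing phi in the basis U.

Let P have columns f1, f2. Then [phi]_U = P^(-1) A P.
Here det P = -1, so P^(-1) is integer; computing A P first and then P^(-1)(A P) gives [[-1, -3], [-1, 3]].

[[-1, -3], [-1, 3]]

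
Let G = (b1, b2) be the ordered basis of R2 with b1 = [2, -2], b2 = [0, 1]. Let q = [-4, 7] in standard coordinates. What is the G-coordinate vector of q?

[-2, 3]

We seek scalars with c_1 b1 + c_2 b2 = q; equivalently solve M c = q where the columns of M are b1, b2.
System: 2c_1 + 0c_2 = -4, -2c_1 + c_2 = 7; solving gives c_1 = -2, c_2 = 3.
Check: -2b1 + 3b2 = [-4, 7].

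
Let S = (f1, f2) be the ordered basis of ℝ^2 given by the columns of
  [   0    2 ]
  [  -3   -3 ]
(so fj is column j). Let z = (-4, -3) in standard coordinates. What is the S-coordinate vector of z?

(3, -2)

[z]_S is the unique c with M c = z, where M has columns f1, f2.
System: 0c_1 + 2c_2 = -4, -3c_1 - 3c_2 = -3; solving gives c_1 = 3, c_2 = -2.
Check: 3f1 - 2f2 = (-4, -3).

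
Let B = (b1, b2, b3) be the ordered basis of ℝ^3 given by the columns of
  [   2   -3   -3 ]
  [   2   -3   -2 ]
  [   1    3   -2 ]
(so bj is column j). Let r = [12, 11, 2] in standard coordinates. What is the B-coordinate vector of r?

[r]_B is the unique c with M c = r, where M has columns b1, ..., b3.
Row-reducing the augmented matrix [M | r] gives c = (3, -1, -1).
Check: 3b1 - b2 - b3 = [12, 11, 2].

[3, -1, -1]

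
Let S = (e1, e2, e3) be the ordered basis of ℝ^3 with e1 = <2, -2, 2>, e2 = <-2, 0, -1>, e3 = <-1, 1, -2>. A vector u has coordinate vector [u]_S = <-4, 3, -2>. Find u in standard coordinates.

<-12, 6, -7>

The coordinates say u = -4e1 + 3e2 - 2e3; adding the scaled basis vectors gives <-12, 6, -7>.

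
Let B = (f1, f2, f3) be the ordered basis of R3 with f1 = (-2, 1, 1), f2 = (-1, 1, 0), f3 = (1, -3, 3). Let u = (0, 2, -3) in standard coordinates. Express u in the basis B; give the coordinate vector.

(0, -1, -1)

We seek scalars with c_1 f1 + ... + c_3 f3 = u; equivalently solve M c = u where the columns of M are f1, ..., f3.
Row-reducing the augmented matrix [M | u] gives c = (0, -1, -1).
Check: 0·f1 - f2 - f3 = (0, 2, -3).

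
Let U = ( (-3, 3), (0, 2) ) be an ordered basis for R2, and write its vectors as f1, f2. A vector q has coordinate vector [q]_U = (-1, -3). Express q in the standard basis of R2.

q = M [q]_U, where M has columns f1, f2.
Carrying out the matrix-vector product, q = (3, -9).

(3, -9)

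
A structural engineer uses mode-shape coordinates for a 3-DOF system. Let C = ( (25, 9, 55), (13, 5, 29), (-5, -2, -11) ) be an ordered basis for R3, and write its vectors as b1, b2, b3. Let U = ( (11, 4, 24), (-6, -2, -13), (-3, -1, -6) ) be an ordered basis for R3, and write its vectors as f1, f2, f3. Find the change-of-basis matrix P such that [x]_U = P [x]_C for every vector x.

Let M have columns bj and N have columns fj. Then for every x, N [x]_U = x = M [x]_C, so P = N^(-1) M.
Since det N = 1, N^(-1) has integer entries; multiplying gives P = [[2, 2, -1], [-1, 1, -1], [1, 1, 0]].

[[2, 2, -1], [-1, 1, -1], [1, 1, 0]]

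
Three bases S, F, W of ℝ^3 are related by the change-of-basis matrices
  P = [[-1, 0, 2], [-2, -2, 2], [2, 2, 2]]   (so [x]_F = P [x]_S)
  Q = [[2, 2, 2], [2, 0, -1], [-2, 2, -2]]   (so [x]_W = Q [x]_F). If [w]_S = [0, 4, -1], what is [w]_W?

[-12, -10, -28]

Composing the changes, [w]_W = Q P [w]_S.
Q P = [[-2, 0, 12], [-4, -2, 2], [-6, -8, -4]]; applying this to [0, 4, -1] gives [-12, -10, -28].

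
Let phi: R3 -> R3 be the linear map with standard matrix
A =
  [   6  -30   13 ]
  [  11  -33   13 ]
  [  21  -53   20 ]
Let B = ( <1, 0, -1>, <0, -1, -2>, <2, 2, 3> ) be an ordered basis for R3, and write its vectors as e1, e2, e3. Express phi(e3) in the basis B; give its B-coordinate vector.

<-3, -1, -3>

Column 3 of [phi]_B is the B-coordinate vector of phi(e3).
In standard coordinates phi(e3) = A e3 = <-9, -5, -4>.
Converting to B: <-9, -5, -4> = -3e1 - e2 - 3e3, so the coordinate vector is <-3, -1, -3>.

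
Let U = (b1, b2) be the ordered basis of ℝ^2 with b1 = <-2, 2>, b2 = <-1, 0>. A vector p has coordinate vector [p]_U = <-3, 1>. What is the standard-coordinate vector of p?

<5, -6>

p = M [p]_U, where M has columns b1, b2.
Carrying out the matrix-vector product, p = <5, -6>.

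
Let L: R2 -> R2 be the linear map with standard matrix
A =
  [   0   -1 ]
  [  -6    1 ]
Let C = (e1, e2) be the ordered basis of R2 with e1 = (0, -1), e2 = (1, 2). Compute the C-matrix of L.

With P the matrix whose columns are e1, e2, [L]_C = P^(-1) A P.
Column by column: L(e1) = A e1 = (1, -1); its C-coordinates (3, 1) give column 1.
Continuing for each basis vector yields [L]_C = [[3, 0], [1, -2]].

[[3, 0], [1, -2]]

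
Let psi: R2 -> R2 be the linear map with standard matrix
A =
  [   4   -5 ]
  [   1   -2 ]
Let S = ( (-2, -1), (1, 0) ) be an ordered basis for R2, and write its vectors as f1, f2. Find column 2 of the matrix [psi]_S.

(-1, 2)

Compute psi(f2) = A f2 = (4, 1) in standard coordinates.
Then write this in S-coordinates: solve for y in y_1 f1 + y_2 f2 = (4, 1).
This gives y = (-1, 2), which is column 2 of [psi]_S.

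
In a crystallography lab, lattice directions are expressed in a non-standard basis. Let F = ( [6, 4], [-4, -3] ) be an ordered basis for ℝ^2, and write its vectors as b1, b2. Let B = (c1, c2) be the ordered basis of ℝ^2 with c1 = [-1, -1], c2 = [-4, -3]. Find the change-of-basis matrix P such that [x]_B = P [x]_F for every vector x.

Let M have columns bj and N have columns cj. Then for every x, N [x]_B = x = M [x]_F, so P = N^(-1) M.
Since det N = -1, N^(-1) has integer entries; multiplying gives P = [[2, 0], [-2, 1]].

[[2, 0], [-2, 1]]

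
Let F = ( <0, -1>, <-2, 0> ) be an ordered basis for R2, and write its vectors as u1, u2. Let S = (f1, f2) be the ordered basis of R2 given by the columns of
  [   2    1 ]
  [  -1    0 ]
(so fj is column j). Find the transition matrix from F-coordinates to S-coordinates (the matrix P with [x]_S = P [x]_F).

Let M have columns uj and N have columns fj. Then for every x, N [x]_S = x = M [x]_F, so P = N^(-1) M.
Since det N = 1, N^(-1) has integer entries; multiplying gives P = [[1, 0], [-2, -2]].

[[1, 0], [-2, -2]]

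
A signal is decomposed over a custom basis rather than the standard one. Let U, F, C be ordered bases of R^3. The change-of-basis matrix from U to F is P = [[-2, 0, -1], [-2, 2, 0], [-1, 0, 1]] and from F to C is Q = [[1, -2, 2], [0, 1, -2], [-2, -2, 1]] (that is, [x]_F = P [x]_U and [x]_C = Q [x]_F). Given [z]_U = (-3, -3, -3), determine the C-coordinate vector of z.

Composing the changes, [z]_C = Q P [z]_U.
Q P = [[0, -4, 1], [0, 2, -2], [7, -4, 3]]; applying this to (-3, -3, -3) gives (9, 0, -18).

(9, 0, -18)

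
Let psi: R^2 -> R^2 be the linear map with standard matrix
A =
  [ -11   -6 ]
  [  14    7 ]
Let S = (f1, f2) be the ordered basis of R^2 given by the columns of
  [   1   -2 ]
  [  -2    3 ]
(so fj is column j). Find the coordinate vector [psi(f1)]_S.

[-3, -2]

Compute psi(f1) = A f1 = [1, 0] in standard coordinates.
Then write this in S-coordinates: solve for y in y_1 f1 + y_2 f2 = [1, 0].
This gives y = [-3, -2], which is column 1 of [psi]_S.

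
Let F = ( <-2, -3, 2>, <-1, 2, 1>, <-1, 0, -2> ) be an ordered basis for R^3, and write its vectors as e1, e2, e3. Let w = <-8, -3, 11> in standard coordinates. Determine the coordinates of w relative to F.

Write w = c_1 e1 + ... + c_3 e3 and solve for the c_i.
Row-reducing the augmented matrix [M | w] gives c = (3, 3, -1).
Check: 3e1 + 3e2 - e3 = <-8, -3, 11>.

<3, 3, -1>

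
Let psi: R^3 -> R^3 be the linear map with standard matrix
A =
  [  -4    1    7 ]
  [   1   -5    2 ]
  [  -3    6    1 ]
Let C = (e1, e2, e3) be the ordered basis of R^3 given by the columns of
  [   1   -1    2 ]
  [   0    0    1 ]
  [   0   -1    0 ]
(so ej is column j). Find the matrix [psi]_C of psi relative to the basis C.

Let P have columns e1, ..., e3. Then [psi]_C = P^(-1) A P.
Here det P = 1, so P^(-1) is integer; computing A P first and then P^(-1)(A P) gives [[-3, 1, -1], [3, -2, 0], [1, -3, -3]].

[[-3, 1, -1], [3, -2, 0], [1, -3, -3]]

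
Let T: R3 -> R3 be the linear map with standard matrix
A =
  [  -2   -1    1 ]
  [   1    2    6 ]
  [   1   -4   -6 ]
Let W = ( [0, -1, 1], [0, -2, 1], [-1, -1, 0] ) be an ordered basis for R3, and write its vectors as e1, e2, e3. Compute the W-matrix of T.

The j-th column of [T]_W is [T(ej)]_W.
T(e1) = A e1 = [2, 4, -2] = -2e1 + 0·e2 - 2e3, so column 1 is [-2, 0, -2].
Repeating for e2, e3 and assembling the columns gives [[-2, 3, 0], [0, -1, 3], [-2, -3, -3]].

[[-2, 3, 0], [0, -1, 3], [-2, -3, -3]]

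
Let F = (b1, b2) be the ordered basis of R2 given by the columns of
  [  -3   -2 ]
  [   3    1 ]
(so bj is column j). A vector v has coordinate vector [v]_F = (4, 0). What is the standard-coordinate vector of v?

(-12, 12)

The coordinates say v = 4b1 + 0·b2; adding the scaled basis vectors gives (-12, 12).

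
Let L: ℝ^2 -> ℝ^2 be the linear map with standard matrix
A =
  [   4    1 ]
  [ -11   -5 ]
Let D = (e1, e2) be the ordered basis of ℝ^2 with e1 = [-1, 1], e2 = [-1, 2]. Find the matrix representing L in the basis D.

With P the matrix whose columns are e1, e2, [L]_D = P^(-1) A P.
Column by column: L(e1) = A e1 = [-3, 6]; its D-coordinates [0, 3] give column 1.
Continuing for each basis vector yields [L]_D = [[0, 3], [3, -1]].

[[0, 3], [3, -1]]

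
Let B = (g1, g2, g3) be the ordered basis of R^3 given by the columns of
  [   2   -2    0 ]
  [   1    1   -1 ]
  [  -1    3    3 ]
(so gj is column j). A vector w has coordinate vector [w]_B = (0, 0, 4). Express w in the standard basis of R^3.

The coordinates say w = 0·g1 + 0·g2 + 4g3; adding the scaled basis vectors gives (0, -4, 12).

(0, -4, 12)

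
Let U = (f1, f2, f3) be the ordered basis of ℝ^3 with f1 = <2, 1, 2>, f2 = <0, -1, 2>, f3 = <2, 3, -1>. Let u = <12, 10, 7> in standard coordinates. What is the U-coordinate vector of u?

We seek scalars with c_1 f1 + ... + c_3 f3 = u; equivalently solve M c = u where the columns of M are f1, ..., f3.
Gaussian elimination on [M | u] yields c = (3, 2, 3).
Check: 3f1 + 2f2 + 3f3 = <12, 10, 7>.

<3, 2, 3>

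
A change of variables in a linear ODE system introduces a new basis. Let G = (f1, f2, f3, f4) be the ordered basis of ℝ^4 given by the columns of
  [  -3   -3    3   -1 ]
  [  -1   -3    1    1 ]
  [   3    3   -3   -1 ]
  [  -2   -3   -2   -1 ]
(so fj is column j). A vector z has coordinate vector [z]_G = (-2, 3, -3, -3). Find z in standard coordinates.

z = M [z]_G, where M has columns f1, ..., f4.
Carrying out the matrix-vector product, z = (-9, -13, 15, 4).

(-9, -13, 15, 4)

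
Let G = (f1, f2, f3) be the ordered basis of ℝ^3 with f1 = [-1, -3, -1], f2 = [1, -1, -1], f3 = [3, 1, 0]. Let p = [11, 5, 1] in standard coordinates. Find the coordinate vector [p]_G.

[0, -1, 4]

Write p = c_1 f1 + ... + c_3 f3 and solve for the c_i.
Row-reducing the augmented matrix [M | p] gives c = (0, -1, 4).
Check: 0·f1 - f2 + 4f3 = [11, 5, 1].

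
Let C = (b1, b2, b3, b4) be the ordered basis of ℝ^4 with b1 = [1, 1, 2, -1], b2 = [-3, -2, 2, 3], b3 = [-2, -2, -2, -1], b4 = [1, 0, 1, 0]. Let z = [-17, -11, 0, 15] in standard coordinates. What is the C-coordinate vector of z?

[-3, 4, 0, -2]

We seek scalars with c_1 b1 + ... + c_4 b4 = z; equivalently solve M c = z where the columns of M are b1, ..., b4.
Row-reducing the augmented matrix [M | z] gives c = (-3, 4, 0, -2).
Check: -3b1 + 4b2 + 0·b3 - 2b4 = [-17, -11, 0, 15].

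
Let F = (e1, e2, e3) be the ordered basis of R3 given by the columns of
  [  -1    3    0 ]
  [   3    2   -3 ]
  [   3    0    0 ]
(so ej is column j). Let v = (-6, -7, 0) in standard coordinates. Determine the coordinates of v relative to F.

We seek scalars with c_1 e1 + ... + c_3 e3 = v; equivalently solve M c = v where the columns of M are e1, ..., e3.
Gaussian elimination on [M | v] yields c = (0, -2, 1).
Check: 0·e1 - 2e2 + e3 = (-6, -7, 0).

(0, -2, 1)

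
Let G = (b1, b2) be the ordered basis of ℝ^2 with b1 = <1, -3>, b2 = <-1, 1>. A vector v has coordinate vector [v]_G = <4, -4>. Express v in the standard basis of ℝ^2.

By definition v = 4b1 - 4b2.
Summing componentwise gives <8, -16>.

<8, -16>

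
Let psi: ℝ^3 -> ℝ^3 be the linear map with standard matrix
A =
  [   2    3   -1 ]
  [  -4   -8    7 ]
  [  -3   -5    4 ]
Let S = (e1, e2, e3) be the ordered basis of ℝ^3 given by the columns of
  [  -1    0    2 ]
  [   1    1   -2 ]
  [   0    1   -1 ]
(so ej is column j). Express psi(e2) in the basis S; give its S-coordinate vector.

[2, 1, 2]

Compute psi(e2) = A e2 = [2, -1, -1] in standard coordinates.
Then write this in S-coordinates: solve for y in y_1 e1 + ... + y_3 e3 = [2, -1, -1].
This gives y = [2, 1, 2], which is column 2 of [psi]_S.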